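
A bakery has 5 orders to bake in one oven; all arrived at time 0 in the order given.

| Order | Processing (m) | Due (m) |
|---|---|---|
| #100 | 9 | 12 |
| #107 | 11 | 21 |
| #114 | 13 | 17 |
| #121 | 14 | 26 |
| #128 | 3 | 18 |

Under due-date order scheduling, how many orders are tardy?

EDD (increasing due date): #100 #114 #128 #107 #121.
#100: 0→9, due 12, tardiness 0
#114: 9→22, due 17, tardiness 5
#128: 22→25, due 18, tardiness 7
#107: 25→36, due 21, tardiness 15
#121: 36→50, due 26, tardiness 24
Late orders: 4.

4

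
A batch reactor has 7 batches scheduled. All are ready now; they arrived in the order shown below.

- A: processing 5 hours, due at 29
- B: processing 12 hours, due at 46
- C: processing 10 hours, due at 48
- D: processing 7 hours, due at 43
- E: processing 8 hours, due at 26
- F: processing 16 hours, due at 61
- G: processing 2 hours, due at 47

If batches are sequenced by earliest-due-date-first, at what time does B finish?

EDD (increasing due date): E A D B G C F.
E: 0→8
A: 8→13
D: 13→20
B: 20→32

32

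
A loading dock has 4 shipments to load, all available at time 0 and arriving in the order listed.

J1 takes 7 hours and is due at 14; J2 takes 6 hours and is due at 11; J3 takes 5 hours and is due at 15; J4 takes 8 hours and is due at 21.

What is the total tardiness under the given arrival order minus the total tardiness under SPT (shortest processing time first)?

1

FIFO (arrival order): J1 J2 J3 J4.
J1: 0→7, due 14, tardiness 0
J2: 7→13, due 11, tardiness 2
J3: 13→18, due 15, tardiness 3
J4: 18→26, due 21, tardiness 5
Sum = 0+2+3+5 = 10.
SPT (increasing processing time): J3 J2 J1 J4.
J3: 0→5, due 15, tardiness 0
J2: 5→11, due 11, tardiness 0
J1: 11→18, due 14, tardiness 4
J4: 18→26, due 21, tardiness 5
Sum = 0+0+4+5 = 9.
Difference = 10 − 9 = 1.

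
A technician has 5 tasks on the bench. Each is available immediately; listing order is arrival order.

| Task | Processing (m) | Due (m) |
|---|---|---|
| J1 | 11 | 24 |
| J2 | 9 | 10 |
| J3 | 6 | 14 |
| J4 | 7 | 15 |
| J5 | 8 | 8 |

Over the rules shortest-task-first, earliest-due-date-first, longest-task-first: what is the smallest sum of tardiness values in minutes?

SPT (increasing processing time): J3 J4 J5 J2 J1.
J3: 0→6, due 14, tardiness 0
J4: 6→13, due 15, tardiness 0
J5: 13→21, due 8, tardiness 13
J2: 21→30, due 10, tardiness 20
J1: 30→41, due 24, tardiness 17
Sum = 0+0+13+20+17 = 50.
EDD (increasing due date): J5 J2 J3 J4 J1.
J5: 0→8, due 8, tardiness 0
J2: 8→17, due 10, tardiness 7
J3: 17→23, due 14, tardiness 9
J4: 23→30, due 15, tardiness 15
J1: 30→41, due 24, tardiness 17
Sum = 0+7+9+15+17 = 48.
LPT (decreasing processing time): J1 J2 J5 J4 J3.
J1: 0→11, due 24, tardiness 0
J2: 11→20, due 10, tardiness 10
J5: 20→28, due 8, tardiness 20
J4: 28→35, due 15, tardiness 20
J3: 35→41, due 14, tardiness 27
Sum = 0+10+20+20+27 = 77.
SPT 50, EDD 48, LPT 77 → minimum 48.

48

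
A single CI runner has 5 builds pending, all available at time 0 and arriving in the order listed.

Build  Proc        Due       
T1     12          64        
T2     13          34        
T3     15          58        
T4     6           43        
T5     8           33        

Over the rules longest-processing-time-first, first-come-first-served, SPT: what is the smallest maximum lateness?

LPT (decreasing processing time): T3 T2 T1 T5 T4.
T3: 0→15, due 58, lateness -43
T2: 15→28, due 34, lateness -6
T1: 28→40, due 64, lateness -24
T5: 40→48, due 33, lateness 15
T4: 48→54, due 43, lateness 11
Maximum = 15.
FIFO (arrival order): T1 T2 T3 T4 T5.
T1: 0→12, due 64, lateness -52
T2: 12→25, due 34, lateness -9
T3: 25→40, due 58, lateness -18
T4: 40→46, due 43, lateness 3
T5: 46→54, due 33, lateness 21
Maximum = 21.
SPT (increasing processing time): T4 T5 T1 T2 T3.
T4: 0→6, due 43, lateness -37
T5: 6→14, due 33, lateness -19
T1: 14→26, due 64, lateness -38
T2: 26→39, due 34, lateness 5
T3: 39→54, due 58, lateness -4
Maximum = 5.
LPT 15, FIFO 21, SPT 5 → minimum 5.

5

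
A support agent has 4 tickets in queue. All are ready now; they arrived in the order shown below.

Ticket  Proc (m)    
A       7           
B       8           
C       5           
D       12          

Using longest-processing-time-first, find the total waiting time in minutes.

59

LPT (decreasing processing time): D B A C.
D: waits 0, runs 0→12
B: waits 12, runs 12→20
A: waits 20, runs 20→27
C: waits 27, runs 27→32
Sum = 0+12+20+27 = 59.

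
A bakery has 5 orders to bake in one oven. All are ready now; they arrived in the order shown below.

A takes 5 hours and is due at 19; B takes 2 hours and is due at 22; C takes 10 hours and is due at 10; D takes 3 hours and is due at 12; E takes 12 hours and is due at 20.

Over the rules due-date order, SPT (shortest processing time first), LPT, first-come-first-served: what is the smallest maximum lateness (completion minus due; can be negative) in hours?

10

EDD (increasing due date): C D A E B.
C: 0→10, due 10, lateness 0
D: 10→13, due 12, lateness 1
A: 13→18, due 19, lateness -1
E: 18→30, due 20, lateness 10
B: 30→32, due 22, lateness 10
Maximum = 10.
SPT (increasing processing time): B D A C E.
B: 0→2, due 22, lateness -20
D: 2→5, due 12, lateness -7
A: 5→10, due 19, lateness -9
C: 10→20, due 10, lateness 10
E: 20→32, due 20, lateness 12
Maximum = 12.
LPT (decreasing processing time): E C A D B.
E: 0→12, due 20, lateness -8
C: 12→22, due 10, lateness 12
A: 22→27, due 19, lateness 8
D: 27→30, due 12, lateness 18
B: 30→32, due 22, lateness 10
Maximum = 18.
FIFO (arrival order): A B C D E.
A: 0→5, due 19, lateness -14
B: 5→7, due 22, lateness -15
C: 7→17, due 10, lateness 7
D: 17→20, due 12, lateness 8
E: 20→32, due 20, lateness 12
Maximum = 12.
EDD 10, SPT 12, LPT 18, FIFO 12 → minimum 10.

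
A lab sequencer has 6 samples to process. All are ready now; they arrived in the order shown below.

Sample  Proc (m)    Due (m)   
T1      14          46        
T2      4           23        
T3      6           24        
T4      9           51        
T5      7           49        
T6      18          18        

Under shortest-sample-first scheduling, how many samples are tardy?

SPT (increasing processing time): T2 T3 T5 T4 T1 T6.
T2: 0→4, due 23, tardiness 0
T3: 4→10, due 24, tardiness 0
T5: 10→17, due 49, tardiness 0
T4: 17→26, due 51, tardiness 0
T1: 26→40, due 46, tardiness 0
T6: 40→58, due 18, tardiness 40
Late samples: 1.

1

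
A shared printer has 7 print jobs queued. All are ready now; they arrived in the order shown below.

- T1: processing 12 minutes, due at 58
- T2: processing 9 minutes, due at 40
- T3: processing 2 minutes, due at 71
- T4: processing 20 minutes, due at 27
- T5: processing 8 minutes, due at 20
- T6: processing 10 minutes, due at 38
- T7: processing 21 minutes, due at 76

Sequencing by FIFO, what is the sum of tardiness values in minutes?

FIFO (arrival order): T1 T2 T3 T4 T5 T6 T7.
T1: 0→12, due 58, tardiness 0
T2: 12→21, due 40, tardiness 0
T3: 21→23, due 71, tardiness 0
T4: 23→43, due 27, tardiness 16
T5: 43→51, due 20, tardiness 31
T6: 51→61, due 38, tardiness 23
T7: 61→82, due 76, tardiness 6
Sum = 0+0+0+16+31+23+6 = 76.

76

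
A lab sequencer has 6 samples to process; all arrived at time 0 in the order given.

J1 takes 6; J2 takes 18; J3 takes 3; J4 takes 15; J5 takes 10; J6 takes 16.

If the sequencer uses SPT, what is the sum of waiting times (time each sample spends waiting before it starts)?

115

SPT (increasing processing time): J3 J1 J5 J4 J6 J2.
J3: waits 0, runs 0→3
J1: waits 3, runs 3→9
J5: waits 9, runs 9→19
J4: waits 19, runs 19→34
J6: waits 34, runs 34→50
J2: waits 50, runs 50→68
Sum = 0+3+9+19+34+50 = 115.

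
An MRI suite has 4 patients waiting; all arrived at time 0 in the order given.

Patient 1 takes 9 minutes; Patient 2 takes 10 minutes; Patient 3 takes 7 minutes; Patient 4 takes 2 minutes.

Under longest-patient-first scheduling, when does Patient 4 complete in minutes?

LPT (decreasing processing time): Patient 2 Patient 1 Patient 3 Patient 4.
Patient 2: 0→10
Patient 1: 10→19
Patient 3: 19→26
Patient 4: 26→28

28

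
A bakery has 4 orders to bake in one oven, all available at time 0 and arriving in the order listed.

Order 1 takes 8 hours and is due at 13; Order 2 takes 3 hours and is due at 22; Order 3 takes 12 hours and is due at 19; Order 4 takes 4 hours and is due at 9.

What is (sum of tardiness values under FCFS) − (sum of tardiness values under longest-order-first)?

-5

FIFO (arrival order): Order 1 Order 2 Order 3 Order 4.
Order 1: 0→8, due 13, tardiness 0
Order 2: 8→11, due 22, tardiness 0
Order 3: 11→23, due 19, tardiness 4
Order 4: 23→27, due 9, tardiness 18
Sum = 0+0+4+18 = 22.
LPT (decreasing processing time): Order 3 Order 1 Order 4 Order 2.
Order 3: 0→12, due 19, tardiness 0
Order 1: 12→20, due 13, tardiness 7
Order 4: 20→24, due 9, tardiness 15
Order 2: 24→27, due 22, tardiness 5
Sum = 0+7+15+5 = 27.
Difference = 22 − 27 = -5.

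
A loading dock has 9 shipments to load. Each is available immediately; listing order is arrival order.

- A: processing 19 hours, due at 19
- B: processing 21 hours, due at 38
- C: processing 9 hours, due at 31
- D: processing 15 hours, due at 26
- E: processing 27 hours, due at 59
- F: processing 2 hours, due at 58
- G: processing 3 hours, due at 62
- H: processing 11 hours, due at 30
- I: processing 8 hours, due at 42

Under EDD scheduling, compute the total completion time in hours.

622

EDD (increasing due date): A D H C B I F E G.
A: 0→19
D: 19→34
H: 34→45
C: 45→54
B: 54→75
I: 75→83
F: 83→85
E: 85→112
G: 112→115
Sum = 19+34+45+54+75+83+85+112+115 = 622.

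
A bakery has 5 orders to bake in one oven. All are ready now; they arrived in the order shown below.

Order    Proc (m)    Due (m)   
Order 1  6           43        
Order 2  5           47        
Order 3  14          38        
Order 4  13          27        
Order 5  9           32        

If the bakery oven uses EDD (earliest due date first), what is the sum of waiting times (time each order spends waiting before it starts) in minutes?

EDD (increasing due date): Order 4 Order 5 Order 3 Order 1 Order 2.
Order 4: waits 0, runs 0→13
Order 5: waits 13, runs 13→22
Order 3: waits 22, runs 22→36
Order 1: waits 36, runs 36→42
Order 2: waits 42, runs 42→47
Sum = 0+13+22+36+42 = 113.

113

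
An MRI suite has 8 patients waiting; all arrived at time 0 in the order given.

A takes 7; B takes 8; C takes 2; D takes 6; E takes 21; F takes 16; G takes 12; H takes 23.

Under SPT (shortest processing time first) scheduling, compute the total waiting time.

SPT (increasing processing time): C D A B G F E H.
C: waits 0, runs 0→2
D: waits 2, runs 2→8
A: waits 8, runs 8→15
B: waits 15, runs 15→23
G: waits 23, runs 23→35
F: waits 35, runs 35→51
E: waits 51, runs 51→72
H: waits 72, runs 72→95
Sum = 0+2+8+15+23+35+51+72 = 206.

206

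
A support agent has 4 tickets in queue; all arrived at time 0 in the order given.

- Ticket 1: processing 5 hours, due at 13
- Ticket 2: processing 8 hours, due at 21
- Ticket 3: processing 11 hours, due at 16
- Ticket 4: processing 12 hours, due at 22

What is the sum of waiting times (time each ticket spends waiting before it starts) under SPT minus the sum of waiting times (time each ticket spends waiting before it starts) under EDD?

-3

SPT (increasing processing time): Ticket 1 Ticket 2 Ticket 3 Ticket 4.
Ticket 1: waits 0, runs 0→5
Ticket 2: waits 5, runs 5→13
Ticket 3: waits 13, runs 13→24
Ticket 4: waits 24, runs 24→36
Sum = 0+5+13+24 = 42.
EDD (increasing due date): Ticket 1 Ticket 3 Ticket 2 Ticket 4.
Ticket 1: waits 0, runs 0→5
Ticket 3: waits 5, runs 5→16
Ticket 2: waits 16, runs 16→24
Ticket 4: waits 24, runs 24→36
Sum = 0+5+16+24 = 45.
Difference = 42 − 45 = -3.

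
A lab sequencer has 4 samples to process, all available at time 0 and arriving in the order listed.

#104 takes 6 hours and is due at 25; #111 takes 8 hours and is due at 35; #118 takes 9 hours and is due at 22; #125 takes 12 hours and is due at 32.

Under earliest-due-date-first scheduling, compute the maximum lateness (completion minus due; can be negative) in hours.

0

EDD (increasing due date): #118 #104 #125 #111.
#118: 0→9, due 22, lateness -13
#104: 9→15, due 25, lateness -10
#125: 15→27, due 32, lateness -5
#111: 27→35, due 35, lateness 0
Maximum = 0.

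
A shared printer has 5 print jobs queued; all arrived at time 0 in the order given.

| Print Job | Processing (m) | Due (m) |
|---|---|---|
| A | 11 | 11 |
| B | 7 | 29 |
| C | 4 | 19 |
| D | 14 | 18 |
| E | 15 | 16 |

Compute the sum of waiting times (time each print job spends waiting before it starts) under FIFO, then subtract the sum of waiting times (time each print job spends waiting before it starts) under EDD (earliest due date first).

FIFO (arrival order): A B C D E.
A: waits 0, runs 0→11
B: waits 11, runs 11→18
C: waits 18, runs 18→22
D: waits 22, runs 22→36
E: waits 36, runs 36→51
Sum = 0+11+18+22+36 = 87.
EDD (increasing due date): A E D C B.
A: waits 0, runs 0→11
E: waits 11, runs 11→26
D: waits 26, runs 26→40
C: waits 40, runs 40→44
B: waits 44, runs 44→51
Sum = 0+11+26+40+44 = 121.
Difference = 87 − 121 = -34.

-34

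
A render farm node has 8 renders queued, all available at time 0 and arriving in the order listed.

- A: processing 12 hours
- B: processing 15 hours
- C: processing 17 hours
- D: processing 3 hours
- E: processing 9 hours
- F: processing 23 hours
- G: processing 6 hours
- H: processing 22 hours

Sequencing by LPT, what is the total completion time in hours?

605

LPT (decreasing processing time): F H C B A E G D.
F: 0→23
H: 23→45
C: 45→62
B: 62→77
A: 77→89
E: 89→98
G: 98→104
D: 104→107
Sum = 23+45+62+77+89+98+104+107 = 605.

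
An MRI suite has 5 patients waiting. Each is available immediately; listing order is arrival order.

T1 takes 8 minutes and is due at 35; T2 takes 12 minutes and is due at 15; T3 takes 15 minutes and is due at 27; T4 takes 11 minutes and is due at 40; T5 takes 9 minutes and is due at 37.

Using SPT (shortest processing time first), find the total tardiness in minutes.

SPT (increasing processing time): T1 T5 T4 T2 T3.
T1: 0→8, due 35, tardiness 0
T5: 8→17, due 37, tardiness 0
T4: 17→28, due 40, tardiness 0
T2: 28→40, due 15, tardiness 25
T3: 40→55, due 27, tardiness 28
Sum = 0+0+0+25+28 = 53.

53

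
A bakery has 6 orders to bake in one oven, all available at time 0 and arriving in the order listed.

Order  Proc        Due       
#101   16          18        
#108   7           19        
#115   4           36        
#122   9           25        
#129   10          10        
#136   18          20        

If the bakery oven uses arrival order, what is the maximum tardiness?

FIFO (arrival order): #101 #108 #115 #122 #129 #136.
#101: 0→16, due 18, tardiness 0
#108: 16→23, due 19, tardiness 4
#115: 23→27, due 36, tardiness 0
#122: 27→36, due 25, tardiness 11
#129: 36→46, due 10, tardiness 36
#136: 46→64, due 20, tardiness 44
Maximum = 44.

44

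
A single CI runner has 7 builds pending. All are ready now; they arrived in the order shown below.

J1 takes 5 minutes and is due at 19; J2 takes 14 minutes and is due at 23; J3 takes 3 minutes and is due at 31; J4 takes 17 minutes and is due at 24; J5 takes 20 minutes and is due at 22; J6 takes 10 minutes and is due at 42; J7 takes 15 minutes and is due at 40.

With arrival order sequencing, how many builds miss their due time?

FIFO (arrival order): J1 J2 J3 J4 J5 J6 J7.
J1: 0→5, due 19, tardiness 0
J2: 5→19, due 23, tardiness 0
J3: 19→22, due 31, tardiness 0
J4: 22→39, due 24, tardiness 15
J5: 39→59, due 22, tardiness 37
J6: 59→69, due 42, tardiness 27
J7: 69→84, due 40, tardiness 44
Late builds: 4.

4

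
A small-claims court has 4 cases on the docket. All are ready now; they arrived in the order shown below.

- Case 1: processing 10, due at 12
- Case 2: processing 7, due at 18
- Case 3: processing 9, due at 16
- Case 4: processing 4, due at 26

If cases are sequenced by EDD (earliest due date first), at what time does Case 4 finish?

30

EDD (increasing due date): Case 1 Case 3 Case 2 Case 4.
Case 1: 0→10
Case 3: 10→19
Case 2: 19→26
Case 4: 26→30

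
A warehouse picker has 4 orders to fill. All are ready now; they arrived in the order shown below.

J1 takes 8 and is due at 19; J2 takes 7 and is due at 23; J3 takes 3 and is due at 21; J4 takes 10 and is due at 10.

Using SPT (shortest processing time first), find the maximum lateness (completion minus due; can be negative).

SPT (increasing processing time): J3 J2 J1 J4.
J3: 0→3, due 21, lateness -18
J2: 3→10, due 23, lateness -13
J1: 10→18, due 19, lateness -1
J4: 18→28, due 10, lateness 18
Maximum = 18.

18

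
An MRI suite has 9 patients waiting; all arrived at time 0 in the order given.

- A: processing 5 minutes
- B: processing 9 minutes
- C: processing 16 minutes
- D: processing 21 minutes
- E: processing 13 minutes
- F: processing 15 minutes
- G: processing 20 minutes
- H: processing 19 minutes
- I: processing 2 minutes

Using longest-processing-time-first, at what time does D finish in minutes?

LPT (decreasing processing time): D G H C F E B A I.
D: 0→21

21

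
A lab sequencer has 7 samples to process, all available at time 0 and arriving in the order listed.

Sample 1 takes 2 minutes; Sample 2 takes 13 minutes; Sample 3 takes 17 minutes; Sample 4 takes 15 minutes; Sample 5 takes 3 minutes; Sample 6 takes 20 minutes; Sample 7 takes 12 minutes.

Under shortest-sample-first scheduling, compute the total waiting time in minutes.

161

SPT (increasing processing time): Sample 1 Sample 5 Sample 7 Sample 2 Sample 4 Sample 3 Sample 6.
Sample 1: waits 0, runs 0→2
Sample 5: waits 2, runs 2→5
Sample 7: waits 5, runs 5→17
Sample 2: waits 17, runs 17→30
Sample 4: waits 30, runs 30→45
Sample 3: waits 45, runs 45→62
Sample 6: waits 62, runs 62→82
Sum = 0+2+5+17+30+45+62 = 161.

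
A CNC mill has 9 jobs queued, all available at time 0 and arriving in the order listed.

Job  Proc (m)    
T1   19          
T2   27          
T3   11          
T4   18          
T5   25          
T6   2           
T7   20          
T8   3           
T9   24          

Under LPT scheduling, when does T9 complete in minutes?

LPT (decreasing processing time): T2 T5 T9 T7 T1 T4 T3 T8 T6.
T2: 0→27
T5: 27→52
T9: 52→76

76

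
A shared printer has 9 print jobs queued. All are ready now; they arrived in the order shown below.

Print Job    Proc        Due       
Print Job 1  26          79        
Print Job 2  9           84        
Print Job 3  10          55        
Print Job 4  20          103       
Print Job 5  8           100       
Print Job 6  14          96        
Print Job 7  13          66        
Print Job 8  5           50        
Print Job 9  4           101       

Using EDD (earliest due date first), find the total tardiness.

6

EDD (increasing due date): Print Job 8 Print Job 3 Print Job 7 Print Job 1 Print Job 2 Print Job 6 Print Job 5 Print Job 9 Print Job 4.
Print Job 8: 0→5, due 50, tardiness 0
Print Job 3: 5→15, due 55, tardiness 0
Print Job 7: 15→28, due 66, tardiness 0
Print Job 1: 28→54, due 79, tardiness 0
Print Job 2: 54→63, due 84, tardiness 0
Print Job 6: 63→77, due 96, tardiness 0
Print Job 5: 77→85, due 100, tardiness 0
Print Job 9: 85→89, due 101, tardiness 0
Print Job 4: 89→109, due 103, tardiness 6
Sum = 0+0+0+0+0+0+0+0+6 = 6.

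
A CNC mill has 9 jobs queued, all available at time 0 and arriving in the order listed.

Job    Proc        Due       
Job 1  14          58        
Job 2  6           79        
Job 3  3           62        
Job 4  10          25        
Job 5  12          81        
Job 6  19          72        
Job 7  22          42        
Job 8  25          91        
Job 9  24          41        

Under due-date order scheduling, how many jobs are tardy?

EDD (increasing due date): Job 4 Job 9 Job 7 Job 1 Job 3 Job 6 Job 2 Job 5 Job 8.
Job 4: 0→10, due 25, tardiness 0
Job 9: 10→34, due 41, tardiness 0
Job 7: 34→56, due 42, tardiness 14
Job 1: 56→70, due 58, tardiness 12
Job 3: 70→73, due 62, tardiness 11
Job 6: 73→92, due 72, tardiness 20
Job 2: 92→98, due 79, tardiness 19
Job 5: 98→110, due 81, tardiness 29
Job 8: 110→135, due 91, tardiness 44
Late jobs: 7.

7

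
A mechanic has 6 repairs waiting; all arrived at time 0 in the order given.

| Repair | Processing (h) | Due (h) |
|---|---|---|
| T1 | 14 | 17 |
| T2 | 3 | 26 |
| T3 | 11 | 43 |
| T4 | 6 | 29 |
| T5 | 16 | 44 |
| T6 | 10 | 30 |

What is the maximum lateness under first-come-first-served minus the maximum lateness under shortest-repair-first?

3

FIFO (arrival order): T1 T2 T3 T4 T5 T6.
T1: 0→14, due 17, lateness -3
T2: 14→17, due 26, lateness -9
T3: 17→28, due 43, lateness -15
T4: 28→34, due 29, lateness 5
T5: 34→50, due 44, lateness 6
T6: 50→60, due 30, lateness 30
Maximum = 30.
SPT (increasing processing time): T2 T4 T6 T3 T1 T5.
T2: 0→3, due 26, lateness -23
T4: 3→9, due 29, lateness -20
T6: 9→19, due 30, lateness -11
T3: 19→30, due 43, lateness -13
T1: 30→44, due 17, lateness 27
T5: 44→60, due 44, lateness 16
Maximum = 27.
Difference = 30 − 27 = 3.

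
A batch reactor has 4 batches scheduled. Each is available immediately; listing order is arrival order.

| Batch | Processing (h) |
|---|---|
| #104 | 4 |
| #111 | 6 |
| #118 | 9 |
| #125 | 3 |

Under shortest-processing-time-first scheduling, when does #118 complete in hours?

SPT (increasing processing time): #125 #104 #111 #118.
#125: 0→3
#104: 3→7
#111: 7→13
#118: 13→22

22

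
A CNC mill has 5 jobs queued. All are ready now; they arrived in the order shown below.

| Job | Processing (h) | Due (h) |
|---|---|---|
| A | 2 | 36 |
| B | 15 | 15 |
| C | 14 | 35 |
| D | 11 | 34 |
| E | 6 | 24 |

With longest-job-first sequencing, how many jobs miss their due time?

LPT (decreasing processing time): B C D E A.
B: 0→15, due 15, tardiness 0
C: 15→29, due 35, tardiness 0
D: 29→40, due 34, tardiness 6
E: 40→46, due 24, tardiness 22
A: 46→48, due 36, tardiness 12
Late jobs: 3.

3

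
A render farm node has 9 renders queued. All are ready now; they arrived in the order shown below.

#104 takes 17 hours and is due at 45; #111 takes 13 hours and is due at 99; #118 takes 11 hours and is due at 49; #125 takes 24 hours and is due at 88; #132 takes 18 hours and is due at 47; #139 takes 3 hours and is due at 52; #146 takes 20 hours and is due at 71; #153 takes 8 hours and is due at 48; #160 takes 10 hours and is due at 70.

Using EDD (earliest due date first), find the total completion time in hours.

EDD (increasing due date): #104 #132 #153 #118 #139 #160 #146 #125 #111.
#104: 0→17
#132: 17→35
#153: 35→43
#118: 43→54
#139: 54→57
#160: 57→67
#146: 67→87
#125: 87→111
#111: 111→124
Sum = 17+35+43+54+57+67+87+111+124 = 595.

595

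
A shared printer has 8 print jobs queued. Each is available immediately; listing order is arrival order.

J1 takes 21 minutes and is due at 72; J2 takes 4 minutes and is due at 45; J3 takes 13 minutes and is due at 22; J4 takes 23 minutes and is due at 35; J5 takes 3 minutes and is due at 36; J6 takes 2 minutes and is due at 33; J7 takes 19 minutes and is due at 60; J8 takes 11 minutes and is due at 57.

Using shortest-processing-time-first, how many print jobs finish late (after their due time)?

3

SPT (increasing processing time): J6 J5 J2 J8 J3 J7 J1 J4.
J6: 0→2, due 33, tardiness 0
J5: 2→5, due 36, tardiness 0
J2: 5→9, due 45, tardiness 0
J8: 9→20, due 57, tardiness 0
J3: 20→33, due 22, tardiness 11
J7: 33→52, due 60, tardiness 0
J1: 52→73, due 72, tardiness 1
J4: 73→96, due 35, tardiness 61
Late print jobs: 3.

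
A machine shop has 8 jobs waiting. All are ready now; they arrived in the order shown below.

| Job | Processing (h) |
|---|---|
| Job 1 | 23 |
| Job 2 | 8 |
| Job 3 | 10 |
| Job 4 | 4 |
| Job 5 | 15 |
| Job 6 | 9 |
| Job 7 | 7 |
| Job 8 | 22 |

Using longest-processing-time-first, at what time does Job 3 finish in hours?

70

LPT (decreasing processing time): Job 1 Job 8 Job 5 Job 3 Job 6 Job 2 Job 7 Job 4.
Job 1: 0→23
Job 8: 23→45
Job 5: 45→60
Job 3: 60→70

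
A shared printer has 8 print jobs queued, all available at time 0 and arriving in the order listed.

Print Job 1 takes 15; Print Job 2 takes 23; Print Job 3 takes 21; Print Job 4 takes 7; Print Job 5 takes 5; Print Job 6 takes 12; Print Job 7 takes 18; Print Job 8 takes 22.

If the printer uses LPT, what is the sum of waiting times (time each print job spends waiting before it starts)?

LPT (decreasing processing time): Print Job 2 Print Job 8 Print Job 3 Print Job 7 Print Job 1 Print Job 6 Print Job 4 Print Job 5.
Print Job 2: waits 0, runs 0→23
Print Job 8: waits 23, runs 23→45
Print Job 3: waits 45, runs 45→66
Print Job 7: waits 66, runs 66→84
Print Job 1: waits 84, runs 84→99
Print Job 6: waits 99, runs 99→111
Print Job 4: waits 111, runs 111→118
Print Job 5: waits 118, runs 118→123
Sum = 0+23+45+66+84+99+111+118 = 546.

546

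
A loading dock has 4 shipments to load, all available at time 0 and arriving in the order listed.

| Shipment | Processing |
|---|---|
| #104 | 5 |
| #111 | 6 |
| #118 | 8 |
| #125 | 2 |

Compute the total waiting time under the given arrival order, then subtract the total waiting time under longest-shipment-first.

FIFO (arrival order): #104 #111 #118 #125.
#104: waits 0, runs 0→5
#111: waits 5, runs 5→11
#118: waits 11, runs 11→19
#125: waits 19, runs 19→21
Sum = 0+5+11+19 = 35.
LPT (decreasing processing time): #118 #111 #104 #125.
#118: waits 0, runs 0→8
#111: waits 8, runs 8→14
#104: waits 14, runs 14→19
#125: waits 19, runs 19→21
Sum = 0+8+14+19 = 41.
Difference = 35 − 41 = -6.

-6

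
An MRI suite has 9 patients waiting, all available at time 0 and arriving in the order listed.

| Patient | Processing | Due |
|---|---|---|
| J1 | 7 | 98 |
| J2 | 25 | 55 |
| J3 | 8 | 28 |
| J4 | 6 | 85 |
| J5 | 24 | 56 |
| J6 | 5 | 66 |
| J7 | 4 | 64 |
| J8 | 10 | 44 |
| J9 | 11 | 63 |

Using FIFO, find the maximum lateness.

FIFO (arrival order): J1 J2 J3 J4 J5 J6 J7 J8 J9.
J1: 0→7, due 98, lateness -91
J2: 7→32, due 55, lateness -23
J3: 32→40, due 28, lateness 12
J4: 40→46, due 85, lateness -39
J5: 46→70, due 56, lateness 14
J6: 70→75, due 66, lateness 9
J7: 75→79, due 64, lateness 15
J8: 79→89, due 44, lateness 45
J9: 89→100, due 63, lateness 37
Maximum = 45.

45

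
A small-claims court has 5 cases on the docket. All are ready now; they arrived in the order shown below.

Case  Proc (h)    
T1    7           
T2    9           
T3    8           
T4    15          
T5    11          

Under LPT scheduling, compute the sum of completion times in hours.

LPT (decreasing processing time): T4 T5 T2 T3 T1.
T4: 0→15
T5: 15→26
T2: 26→35
T3: 35→43
T1: 43→50
Sum = 15+26+35+43+50 = 169.

169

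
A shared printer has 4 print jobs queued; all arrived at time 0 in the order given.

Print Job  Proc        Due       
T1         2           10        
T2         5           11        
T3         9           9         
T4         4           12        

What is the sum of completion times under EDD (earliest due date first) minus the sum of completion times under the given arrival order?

EDD (increasing due date): T3 T1 T2 T4.
T3: 0→9
T1: 9→11
T2: 11→16
T4: 16→20
Sum = 9+11+16+20 = 56.
FIFO (arrival order): T1 T2 T3 T4.
T1: 0→2
T2: 2→7
T3: 7→16
T4: 16→20
Sum = 2+7+16+20 = 45.
Difference = 56 − 45 = 11.

11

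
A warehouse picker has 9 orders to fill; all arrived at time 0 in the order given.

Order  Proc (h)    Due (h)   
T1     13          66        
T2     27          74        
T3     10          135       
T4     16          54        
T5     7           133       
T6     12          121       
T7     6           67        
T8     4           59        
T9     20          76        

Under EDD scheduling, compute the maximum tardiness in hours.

10

EDD (increasing due date): T4 T8 T1 T7 T2 T9 T6 T5 T3.
T4: 0→16, due 54, tardiness 0
T8: 16→20, due 59, tardiness 0
T1: 20→33, due 66, tardiness 0
T7: 33→39, due 67, tardiness 0
T2: 39→66, due 74, tardiness 0
T9: 66→86, due 76, tardiness 10
T6: 86→98, due 121, tardiness 0
T5: 98→105, due 133, tardiness 0
T3: 105→115, due 135, tardiness 0
Maximum = 10.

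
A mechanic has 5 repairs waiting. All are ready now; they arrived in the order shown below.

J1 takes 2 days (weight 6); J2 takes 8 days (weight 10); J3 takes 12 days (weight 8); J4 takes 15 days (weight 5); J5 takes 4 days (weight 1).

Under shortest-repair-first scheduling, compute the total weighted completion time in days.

571

SPT (increasing processing time): J1 J5 J2 J3 J4.
J1: finishes 2, weight 6, w·C = 12
J5: finishes 6, weight 1, w·C = 6
J2: finishes 14, weight 10, w·C = 140
J3: finishes 26, weight 8, w·C = 208
J4: finishes 41, weight 5, w·C = 205
Sum = 12+6+140+208+205 = 571.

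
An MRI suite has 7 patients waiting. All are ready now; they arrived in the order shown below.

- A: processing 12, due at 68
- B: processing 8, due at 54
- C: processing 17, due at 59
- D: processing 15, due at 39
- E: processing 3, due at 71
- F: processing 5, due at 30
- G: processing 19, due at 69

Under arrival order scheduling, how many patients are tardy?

FIFO (arrival order): A B C D E F G.
A: 0→12, due 68, tardiness 0
B: 12→20, due 54, tardiness 0
C: 20→37, due 59, tardiness 0
D: 37→52, due 39, tardiness 13
E: 52→55, due 71, tardiness 0
F: 55→60, due 30, tardiness 30
G: 60→79, due 69, tardiness 10
Late patients: 3.

3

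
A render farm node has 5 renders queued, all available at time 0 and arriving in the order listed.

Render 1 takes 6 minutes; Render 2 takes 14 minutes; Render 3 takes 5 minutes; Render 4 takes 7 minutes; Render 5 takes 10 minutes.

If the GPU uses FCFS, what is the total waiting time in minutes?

FIFO (arrival order): Render 1 Render 2 Render 3 Render 4 Render 5.
Render 1: waits 0, runs 0→6
Render 2: waits 6, runs 6→20
Render 3: waits 20, runs 20→25
Render 4: waits 25, runs 25→32
Render 5: waits 32, runs 32→42
Sum = 0+6+20+25+32 = 83.

83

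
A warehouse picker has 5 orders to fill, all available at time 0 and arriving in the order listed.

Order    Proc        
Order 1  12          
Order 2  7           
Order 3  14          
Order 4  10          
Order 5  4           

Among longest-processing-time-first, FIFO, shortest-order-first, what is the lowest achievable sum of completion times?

LPT (decreasing processing time): Order 3 Order 1 Order 4 Order 2 Order 5.
Order 3: 0→14
Order 1: 14→26
Order 4: 26→36
Order 2: 36→43
Order 5: 43→47
Sum = 14+26+36+43+47 = 166.
FIFO (arrival order): Order 1 Order 2 Order 3 Order 4 Order 5.
Order 1: 0→12
Order 2: 12→19
Order 3: 19→33
Order 4: 33→43
Order 5: 43→47
Sum = 12+19+33+43+47 = 154.
SPT (increasing processing time): Order 5 Order 2 Order 4 Order 1 Order 3.
Order 5: 0→4
Order 2: 4→11
Order 4: 11→21
Order 1: 21→33
Order 3: 33→47
Sum = 4+11+21+33+47 = 116.
LPT 166, FIFO 154, SPT 116 → minimum 116.

116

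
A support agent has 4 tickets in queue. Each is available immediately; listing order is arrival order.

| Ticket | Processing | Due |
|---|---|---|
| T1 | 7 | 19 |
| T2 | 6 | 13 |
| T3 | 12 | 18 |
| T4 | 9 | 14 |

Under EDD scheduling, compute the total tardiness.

25

EDD (increasing due date): T2 T4 T3 T1.
T2: 0→6, due 13, tardiness 0
T4: 6→15, due 14, tardiness 1
T3: 15→27, due 18, tardiness 9
T1: 27→34, due 19, tardiness 15
Sum = 0+1+9+15 = 25.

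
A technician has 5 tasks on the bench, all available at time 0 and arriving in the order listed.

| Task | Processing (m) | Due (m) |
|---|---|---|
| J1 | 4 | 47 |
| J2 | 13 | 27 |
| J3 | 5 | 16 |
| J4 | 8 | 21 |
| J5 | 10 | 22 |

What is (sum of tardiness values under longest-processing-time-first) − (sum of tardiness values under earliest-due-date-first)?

LPT (decreasing processing time): J2 J5 J4 J3 J1.
J2: 0→13, due 27, tardiness 0
J5: 13→23, due 22, tardiness 1
J4: 23→31, due 21, tardiness 10
J3: 31→36, due 16, tardiness 20
J1: 36→40, due 47, tardiness 0
Sum = 0+1+10+20+0 = 31.
EDD (increasing due date): J3 J4 J5 J2 J1.
J3: 0→5, due 16, tardiness 0
J4: 5→13, due 21, tardiness 0
J5: 13→23, due 22, tardiness 1
J2: 23→36, due 27, tardiness 9
J1: 36→40, due 47, tardiness 0
Sum = 0+0+1+9+0 = 10.
Difference = 31 − 10 = 21.

21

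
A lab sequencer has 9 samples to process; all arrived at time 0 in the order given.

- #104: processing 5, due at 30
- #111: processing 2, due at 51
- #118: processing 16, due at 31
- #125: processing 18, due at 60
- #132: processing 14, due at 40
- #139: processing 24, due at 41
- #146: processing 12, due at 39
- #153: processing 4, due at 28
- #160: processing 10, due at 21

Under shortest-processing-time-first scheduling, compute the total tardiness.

124

SPT (increasing processing time): #111 #153 #104 #160 #146 #132 #118 #125 #139.
#111: 0→2, due 51, tardiness 0
#153: 2→6, due 28, tardiness 0
#104: 6→11, due 30, tardiness 0
#160: 11→21, due 21, tardiness 0
#146: 21→33, due 39, tardiness 0
#132: 33→47, due 40, tardiness 7
#118: 47→63, due 31, tardiness 32
#125: 63→81, due 60, tardiness 21
#139: 81→105, due 41, tardiness 64
Sum = 0+0+0+0+0+7+32+21+64 = 124.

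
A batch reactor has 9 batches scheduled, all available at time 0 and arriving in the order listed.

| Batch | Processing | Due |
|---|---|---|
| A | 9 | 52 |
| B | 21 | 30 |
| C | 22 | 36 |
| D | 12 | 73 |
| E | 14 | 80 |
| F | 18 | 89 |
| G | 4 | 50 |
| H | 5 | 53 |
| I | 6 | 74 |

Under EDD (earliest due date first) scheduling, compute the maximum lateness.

22

EDD (increasing due date): B C G A H D I E F.
B: 0→21, due 30, lateness -9
C: 21→43, due 36, lateness 7
G: 43→47, due 50, lateness -3
A: 47→56, due 52, lateness 4
H: 56→61, due 53, lateness 8
D: 61→73, due 73, lateness 0
I: 73→79, due 74, lateness 5
E: 79→93, due 80, lateness 13
F: 93→111, due 89, lateness 22
Maximum = 22.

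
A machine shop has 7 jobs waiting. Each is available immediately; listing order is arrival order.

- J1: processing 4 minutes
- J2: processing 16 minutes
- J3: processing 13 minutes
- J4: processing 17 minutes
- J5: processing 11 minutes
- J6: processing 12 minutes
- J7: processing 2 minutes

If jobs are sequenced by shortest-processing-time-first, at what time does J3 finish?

SPT (increasing processing time): J7 J1 J5 J6 J3 J2 J4.
J7: 0→2
J1: 2→6
J5: 6→17
J6: 17→29
J3: 29→42

42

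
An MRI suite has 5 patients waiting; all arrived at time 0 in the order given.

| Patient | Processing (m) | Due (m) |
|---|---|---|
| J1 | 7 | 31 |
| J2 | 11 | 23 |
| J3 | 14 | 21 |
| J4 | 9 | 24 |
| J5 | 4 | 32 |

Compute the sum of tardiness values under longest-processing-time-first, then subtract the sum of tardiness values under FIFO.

-6

LPT (decreasing processing time): J3 J2 J4 J1 J5.
J3: 0→14, due 21, tardiness 0
J2: 14→25, due 23, tardiness 2
J4: 25→34, due 24, tardiness 10
J1: 34→41, due 31, tardiness 10
J5: 41→45, due 32, tardiness 13
Sum = 0+2+10+10+13 = 35.
FIFO (arrival order): J1 J2 J3 J4 J5.
J1: 0→7, due 31, tardiness 0
J2: 7→18, due 23, tardiness 0
J3: 18→32, due 21, tardiness 11
J4: 32→41, due 24, tardiness 17
J5: 41→45, due 32, tardiness 13
Sum = 0+0+11+17+13 = 41.
Difference = 35 − 41 = -6.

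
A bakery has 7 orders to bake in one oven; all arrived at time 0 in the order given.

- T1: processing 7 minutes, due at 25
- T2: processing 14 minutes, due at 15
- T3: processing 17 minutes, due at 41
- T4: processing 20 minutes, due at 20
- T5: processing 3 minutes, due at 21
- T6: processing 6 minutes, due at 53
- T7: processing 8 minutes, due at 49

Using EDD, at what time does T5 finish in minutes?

EDD (increasing due date): T2 T4 T5 T1 T3 T7 T6.
T2: 0→14
T4: 14→34
T5: 34→37

37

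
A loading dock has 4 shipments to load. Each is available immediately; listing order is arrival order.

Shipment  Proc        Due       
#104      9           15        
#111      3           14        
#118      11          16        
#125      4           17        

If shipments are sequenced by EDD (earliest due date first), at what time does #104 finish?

12

EDD (increasing due date): #111 #104 #118 #125.
#111: 0→3
#104: 3→12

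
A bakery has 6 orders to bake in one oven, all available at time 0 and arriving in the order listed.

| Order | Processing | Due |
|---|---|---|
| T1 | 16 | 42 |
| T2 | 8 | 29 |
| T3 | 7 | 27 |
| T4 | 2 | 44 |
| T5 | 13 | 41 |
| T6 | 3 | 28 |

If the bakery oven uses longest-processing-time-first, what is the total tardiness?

LPT (decreasing processing time): T1 T5 T2 T3 T6 T4.
T1: 0→16, due 42, tardiness 0
T5: 16→29, due 41, tardiness 0
T2: 29→37, due 29, tardiness 8
T3: 37→44, due 27, tardiness 17
T6: 44→47, due 28, tardiness 19
T4: 47→49, due 44, tardiness 5
Sum = 0+0+8+17+19+5 = 49.

49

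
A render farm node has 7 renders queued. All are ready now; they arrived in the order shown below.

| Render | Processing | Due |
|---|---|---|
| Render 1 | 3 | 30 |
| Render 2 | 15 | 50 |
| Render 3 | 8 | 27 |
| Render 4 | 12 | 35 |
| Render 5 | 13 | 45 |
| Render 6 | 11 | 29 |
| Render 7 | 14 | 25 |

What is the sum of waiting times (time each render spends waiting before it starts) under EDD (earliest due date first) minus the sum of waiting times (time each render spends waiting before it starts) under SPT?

36

EDD (increasing due date): Render 7 Render 3 Render 6 Render 1 Render 4 Render 5 Render 2.
Render 7: waits 0, runs 0→14
Render 3: waits 14, runs 14→22
Render 6: waits 22, runs 22→33
Render 1: waits 33, runs 33→36
Render 4: waits 36, runs 36→48
Render 5: waits 48, runs 48→61
Render 2: waits 61, runs 61→76
Sum = 0+14+22+33+36+48+61 = 214.
SPT (increasing processing time): Render 1 Render 3 Render 6 Render 4 Render 5 Render 7 Render 2.
Render 1: waits 0, runs 0→3
Render 3: waits 3, runs 3→11
Render 6: waits 11, runs 11→22
Render 4: waits 22, runs 22→34
Render 5: waits 34, runs 34→47
Render 7: waits 47, runs 47→61
Render 2: waits 61, runs 61→76
Sum = 0+3+11+22+34+47+61 = 178.
Difference = 214 − 178 = 36.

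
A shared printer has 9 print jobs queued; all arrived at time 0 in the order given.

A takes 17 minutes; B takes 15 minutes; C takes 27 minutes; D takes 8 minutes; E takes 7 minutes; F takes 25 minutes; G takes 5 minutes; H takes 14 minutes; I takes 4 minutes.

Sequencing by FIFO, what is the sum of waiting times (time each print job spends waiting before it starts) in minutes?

FIFO (arrival order): A B C D E F G H I.
A: waits 0, runs 0→17
B: waits 17, runs 17→32
C: waits 32, runs 32→59
D: waits 59, runs 59→67
E: waits 67, runs 67→74
F: waits 74, runs 74→99
G: waits 99, runs 99→104
H: waits 104, runs 104→118
I: waits 118, runs 118→122
Sum = 0+17+32+59+67+74+99+104+118 = 570.

570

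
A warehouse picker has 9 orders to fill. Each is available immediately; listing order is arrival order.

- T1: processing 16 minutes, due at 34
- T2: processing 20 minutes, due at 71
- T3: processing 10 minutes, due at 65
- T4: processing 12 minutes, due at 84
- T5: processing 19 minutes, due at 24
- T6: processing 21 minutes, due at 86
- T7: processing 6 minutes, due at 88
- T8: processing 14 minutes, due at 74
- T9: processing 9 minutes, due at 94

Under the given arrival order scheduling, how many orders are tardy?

5

FIFO (arrival order): T1 T2 T3 T4 T5 T6 T7 T8 T9.
T1: 0→16, due 34, tardiness 0
T2: 16→36, due 71, tardiness 0
T3: 36→46, due 65, tardiness 0
T4: 46→58, due 84, tardiness 0
T5: 58→77, due 24, tardiness 53
T6: 77→98, due 86, tardiness 12
T7: 98→104, due 88, tardiness 16
T8: 104→118, due 74, tardiness 44
T9: 118→127, due 94, tardiness 33
Late orders: 5.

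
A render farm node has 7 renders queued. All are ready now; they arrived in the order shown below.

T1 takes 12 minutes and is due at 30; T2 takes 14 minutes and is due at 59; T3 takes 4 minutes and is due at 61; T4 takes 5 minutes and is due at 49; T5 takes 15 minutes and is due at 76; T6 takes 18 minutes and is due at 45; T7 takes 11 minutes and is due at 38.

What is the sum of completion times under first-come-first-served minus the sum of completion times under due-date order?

FIFO (arrival order): T1 T2 T3 T4 T5 T6 T7.
T1: 0→12
T2: 12→26
T3: 26→30
T4: 30→35
T5: 35→50
T6: 50→68
T7: 68→79
Sum = 12+26+30+35+50+68+79 = 300.
EDD (increasing due date): T1 T7 T6 T4 T2 T3 T5.
T1: 0→12
T7: 12→23
T6: 23→41
T4: 41→46
T2: 46→60
T3: 60→64
T5: 64→79
Sum = 12+23+41+46+60+64+79 = 325.
Difference = 300 − 325 = -25.

-25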